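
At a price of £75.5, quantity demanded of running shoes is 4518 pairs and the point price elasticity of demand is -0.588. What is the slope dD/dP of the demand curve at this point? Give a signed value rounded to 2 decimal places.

Ed = (dD/dP)·(P/D) ⇒ dD/dP = Ed·D/P = (-0.588)·4518/75.5 = -35.1865…

-35.19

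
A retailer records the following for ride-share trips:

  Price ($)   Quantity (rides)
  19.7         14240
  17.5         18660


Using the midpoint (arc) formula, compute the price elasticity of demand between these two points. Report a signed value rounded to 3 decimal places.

-2.272

%ΔQ = (18660 − 14240) / [(14240 + 18660)/2] = 4420/16450 = 0.268693…
%ΔP = (17.5 − 19.7) / [(19.7 + 17.5)/2] = -2.2/18.6 = -0.118279…
Arc Ed = %ΔQ / %ΔP = (4420/16450) / (-2.2/18.6) = -2.27167…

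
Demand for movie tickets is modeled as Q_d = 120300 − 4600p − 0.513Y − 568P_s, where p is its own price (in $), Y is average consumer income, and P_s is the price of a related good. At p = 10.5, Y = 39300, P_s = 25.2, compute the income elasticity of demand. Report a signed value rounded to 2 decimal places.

-0.54

At the given values, Q_d = 120300 − 4600(10.5) − 0.513(39300) − 568(25.2) = 37525.5.
∂Q_d/∂Y = -0.513.
E = (-0.513) × (39300/37525.5) = -0.5372…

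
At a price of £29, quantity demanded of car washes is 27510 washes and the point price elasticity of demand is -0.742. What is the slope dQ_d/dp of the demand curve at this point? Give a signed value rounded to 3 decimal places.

-703.877

Ed = (dQ_d/dp)·(p/Q_d) ⇒ dQ_d/dp = Ed·Q_d/p = (-0.742)·27510/29 = -703.87655…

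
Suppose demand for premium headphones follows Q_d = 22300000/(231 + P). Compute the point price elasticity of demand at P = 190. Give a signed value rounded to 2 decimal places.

dQ_d/dP = −22300000/(231 + P)² = -125.817. At P = 190, Q_d = 52969.1.
Ed = (dQ_d/dP)·(P/Q_d) = (-125.817) × (190/52969.1) = -0.4513…

-0.45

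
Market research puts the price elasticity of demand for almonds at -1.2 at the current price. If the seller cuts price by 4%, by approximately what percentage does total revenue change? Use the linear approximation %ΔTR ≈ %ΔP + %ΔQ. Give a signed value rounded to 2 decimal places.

+0.80%

%ΔQ ≈ Ed × %ΔP = (-1.2) × (-4%) = +4.8000%
%ΔTR ≈ %ΔP + %ΔQ = (-4%) + (+4.8000%) = +0.8000%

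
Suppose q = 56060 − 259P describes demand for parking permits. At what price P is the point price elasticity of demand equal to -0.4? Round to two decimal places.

61.84

Ed = −259P/(56060 − 259P). Set this equal to -0.4:
259P = 0.4·(56060 − 259P) ⇒ 259P(1 + 0.4) = 0.4·56060
P = 0.4·56060 / (259·1.4) = 61.8422…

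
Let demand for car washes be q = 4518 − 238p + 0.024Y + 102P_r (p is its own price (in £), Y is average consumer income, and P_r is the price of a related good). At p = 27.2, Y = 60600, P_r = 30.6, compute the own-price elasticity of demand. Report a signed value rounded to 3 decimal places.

At the given values, q = 4518 − 238(27.2) + 0.024(60600) + 102(30.6) = 2620.
∂q/∂p = −238.
E = (-238) × (27.2/2620) = -2.47083…

-2.471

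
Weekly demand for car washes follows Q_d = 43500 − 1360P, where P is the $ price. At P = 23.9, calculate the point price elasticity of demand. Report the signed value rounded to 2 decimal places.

dQ_d/dP = −1360. At P = 23.9, Q_d = 43500 − 1360(23.9) = 10996.
Ed = (dQ_d/dP)·(P/Q_d) = −1360 × (23.9/10996) = -2.9559…

-2.96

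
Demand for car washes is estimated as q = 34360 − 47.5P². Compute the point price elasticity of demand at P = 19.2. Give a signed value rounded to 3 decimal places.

dq/dP = −2·47.5·P = -1824. At P = 19.2, q = 16849.6.
Ed = (dq/dP)·(P/q) = (-1824) × (19.2/16849.6) = -2.07843…

-2.078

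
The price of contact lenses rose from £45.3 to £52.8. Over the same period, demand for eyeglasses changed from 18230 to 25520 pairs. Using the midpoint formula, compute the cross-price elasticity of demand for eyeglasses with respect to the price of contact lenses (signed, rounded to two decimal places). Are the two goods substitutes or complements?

2.18; substitutes

%ΔQ_{eyeglasses} = (25520 − 18230)/avg = 7290/21875 = 0.333257…
%ΔP_{contact lenses} = (52.8 − 45.3)/avg = 7.5/49.05 = 0.152905…
E_cross = (7290/21875) / (7.5/49.05) = 2.1795…
E_cross > 0 ⇒ the goods are substitutes.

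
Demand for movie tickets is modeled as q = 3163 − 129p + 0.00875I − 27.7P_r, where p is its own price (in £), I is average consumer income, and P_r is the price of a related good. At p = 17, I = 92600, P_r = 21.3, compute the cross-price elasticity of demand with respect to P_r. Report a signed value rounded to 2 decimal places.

-0.50

At the given values, q = 3163 − 129(17) + 0.00875(92600) − 27.7(21.3) = 1190.24.
∂q/∂P_r = -27.7.
E = (-27.7) × (21.3/1190.24) = -0.4957…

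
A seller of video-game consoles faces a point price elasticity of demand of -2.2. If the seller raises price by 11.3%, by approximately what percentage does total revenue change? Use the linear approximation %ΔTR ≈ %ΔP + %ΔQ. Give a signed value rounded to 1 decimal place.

-13.6%

%ΔQ ≈ Ed × %ΔP = (-2.2) × (+11.3%) = -24.8600%
%ΔTR ≈ %ΔP + %ΔQ = (+11.3%) + (-24.8600%) = -13.5600%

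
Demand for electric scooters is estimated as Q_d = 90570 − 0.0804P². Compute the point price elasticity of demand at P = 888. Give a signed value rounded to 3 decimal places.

dQ_d/dP = −2·0.0804·P = -142.7904. At P = 888, Q_d = 27171.0624.
Ed = (dQ_d/dP)·(P/Q_d) = (-142.7904) × (888/27171.0624) = -4.66665…

-4.667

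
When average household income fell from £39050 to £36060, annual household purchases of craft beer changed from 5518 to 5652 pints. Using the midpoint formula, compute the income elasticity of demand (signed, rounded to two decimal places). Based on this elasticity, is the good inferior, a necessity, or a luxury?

-0.30; inferior

%ΔQ = (5652 − 5518)/[( 5518 + 5652)/2] = 134/5585 = 0.023992…
%ΔIncome = (36060 − 39050)/[( 39050 + 36060)/2] = -2990/37555 = -0.079616…
E_income = (134/5585) / (-2990/37555) = -0.3013…
E_income < 0 ⇒ inferior good.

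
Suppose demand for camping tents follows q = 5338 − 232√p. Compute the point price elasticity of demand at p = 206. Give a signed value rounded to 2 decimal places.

dq/dp = −232/(2√p) = -8.0821. At p = 206, q = 2008.17.
Ed = (dq/dp)·(p/q) = (-8.0821) × (206/2008.17) = -0.8290…

-0.83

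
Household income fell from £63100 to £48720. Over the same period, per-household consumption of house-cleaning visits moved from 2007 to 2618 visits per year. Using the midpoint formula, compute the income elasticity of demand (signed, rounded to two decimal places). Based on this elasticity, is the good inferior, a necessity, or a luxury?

%ΔQ = (2618 − 2007)/[( 2007 + 2618)/2] = 611/2312.5 = 0.264216…
%ΔIncome = (48720 − 63100)/[( 63100 + 48720)/2] = -14380/55910 = -0.257199…
E_income = (611/2312.5) / (-14380/55910) = -1.0272…
E_income < 0 ⇒ inferior good.

-1.03; inferior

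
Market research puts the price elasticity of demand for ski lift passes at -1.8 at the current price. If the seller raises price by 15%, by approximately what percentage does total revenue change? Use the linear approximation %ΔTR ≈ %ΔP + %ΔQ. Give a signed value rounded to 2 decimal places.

-12.00%

%ΔQ ≈ Ed × %ΔP = (-1.8) × (+15%) = -27.0000%
%ΔTR ≈ %ΔP + %ΔQ = (+15%) + (-27.0000%) = -12.0000%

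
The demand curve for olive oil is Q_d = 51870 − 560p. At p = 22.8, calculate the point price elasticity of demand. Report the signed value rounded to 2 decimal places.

-0.33

dQ_d/dp = −560. At p = 22.8, Q_d = 51870 − 560(22.8) = 39102.
Ed = (dQ_d/dp)·(p/Q_d) = −560 × (22.8/39102) = -0.3265…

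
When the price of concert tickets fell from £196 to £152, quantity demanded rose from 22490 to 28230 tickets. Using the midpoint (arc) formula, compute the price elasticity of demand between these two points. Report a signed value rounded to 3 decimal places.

-0.895

%ΔQ = (28230 − 22490) / [(22490 + 28230)/2] = 5740/25360 = 0.226340…
%ΔP = (152 − 196) / [(196 + 152)/2] = -44/174 = -0.252873…
Arc Ed = %ΔQ / %ΔP = (5740/25360) / (-44/174) = -0.89507…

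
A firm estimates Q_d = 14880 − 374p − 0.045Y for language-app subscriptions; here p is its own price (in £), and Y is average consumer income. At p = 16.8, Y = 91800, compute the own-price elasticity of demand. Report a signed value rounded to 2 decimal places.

-1.41

At the given values, Q_d = 14880 − 374(16.8) − 0.045(91800) = 4465.8.
∂Q_d/∂p = −374.
E = (-374) × (16.8/4465.8) = -1.4069…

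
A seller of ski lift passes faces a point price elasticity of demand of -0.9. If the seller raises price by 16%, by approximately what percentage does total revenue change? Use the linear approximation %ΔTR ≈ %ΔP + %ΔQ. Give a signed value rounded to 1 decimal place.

%ΔQ ≈ Ed × %ΔP = (-0.9) × (+16%) = -14.4000%
%ΔTR ≈ %ΔP + %ΔQ = (+16%) + (-14.4000%) = +1.6000%

+1.6%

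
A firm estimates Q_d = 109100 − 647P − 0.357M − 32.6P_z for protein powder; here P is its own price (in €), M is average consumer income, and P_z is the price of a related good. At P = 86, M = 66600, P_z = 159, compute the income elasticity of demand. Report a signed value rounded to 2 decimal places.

At the given values, Q_d = 109100 − 647(86) − 0.357(66600) − 32.6(159) = 24498.4.
∂Q_d/∂M = -0.357.
E = (-0.357) × (66600/24498.4) = -0.9705…

-0.97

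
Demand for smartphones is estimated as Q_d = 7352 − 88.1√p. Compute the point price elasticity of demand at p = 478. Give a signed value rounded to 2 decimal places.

-0.18

dQ_d/dp = −88.1/(2√p) = -2.0148. At p = 478, Q_d = 5425.85.
Ed = (dQ_d/dp)·(p/Q_d) = (-2.0148) × (478/5425.85) = -0.1774…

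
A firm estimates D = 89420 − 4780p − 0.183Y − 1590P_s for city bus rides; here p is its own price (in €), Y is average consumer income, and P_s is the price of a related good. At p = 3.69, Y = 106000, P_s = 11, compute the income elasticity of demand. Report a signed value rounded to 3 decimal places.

-0.556

At the given values, D = 89420 − 4780(3.69) − 0.183(106000) − 1590(11) = 34893.8.
∂D/∂Y = -0.183.
E = (-0.183) × (106000/34893.8) = -0.55591…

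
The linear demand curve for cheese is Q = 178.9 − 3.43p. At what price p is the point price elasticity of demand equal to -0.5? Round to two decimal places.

Ed = −3.43p/(178.9 − 3.43p). Set this equal to -0.5:
3.43p = 0.5·(178.9 − 3.43p) ⇒ 3.43p(1 + 0.5) = 0.5·178.9
p = 0.5·178.9 / (3.43·1.5) = 17.3858…

17.39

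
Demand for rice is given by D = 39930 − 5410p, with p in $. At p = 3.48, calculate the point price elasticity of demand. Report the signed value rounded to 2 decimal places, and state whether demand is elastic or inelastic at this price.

dD/dp = −5410. At p = 3.48, D = 39930 − 5410(3.48) = 21103.2.
Ed = (dD/dp)·(p/D) = −5410 × (3.48/21103.2) = -0.8921…
|Ed| = 0.89 < 1, so demand is inelastic.

-0.89; inelastic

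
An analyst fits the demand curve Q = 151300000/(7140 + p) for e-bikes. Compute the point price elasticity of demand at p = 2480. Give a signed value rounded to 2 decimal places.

dQ/dp = −151300000/(7140 + p)² = -1.63489. At p = 2480, Q = 15727.7.
Ed = (dQ/dp)·(p/Q) = (-1.63489) × (2480/15727.7) = -0.2577…

-0.26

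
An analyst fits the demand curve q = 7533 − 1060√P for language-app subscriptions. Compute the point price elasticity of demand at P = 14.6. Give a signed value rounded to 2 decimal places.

dq/dP = −1060/(2√P) = -138.707. At P = 14.6, q = 3482.75.
Ed = (dq/dP)·(P/q) = (-138.707) × (14.6/3482.75) = -0.5814…

-0.58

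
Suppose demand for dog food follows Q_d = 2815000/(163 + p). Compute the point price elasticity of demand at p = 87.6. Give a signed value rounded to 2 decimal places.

-0.35

dQ_d/dp = −2815000/(163 + p)² = -44.8246. At p = 87.6, Q_d = 11233.
Ed = (dQ_d/dp)·(p/Q_d) = (-44.8246) × (87.6/11233) = -0.3495…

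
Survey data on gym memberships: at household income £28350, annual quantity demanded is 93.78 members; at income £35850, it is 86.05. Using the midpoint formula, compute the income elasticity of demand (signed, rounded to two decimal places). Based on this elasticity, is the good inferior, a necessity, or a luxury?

-0.37; inferior

%ΔQ = (86.05 − 93.78)/[( 93.78 + 86.05)/2] = -7.73/89.915 = -0.085970…
%ΔIncome = (35850 − 28350)/[( 28350 + 35850)/2] = 7500/32100 = 0.233644…
E_income = (-7.73/89.915) / (7500/32100) = -0.3679…
E_income < 0 ⇒ inferior good.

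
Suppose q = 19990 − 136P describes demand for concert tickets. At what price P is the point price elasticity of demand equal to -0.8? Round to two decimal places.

65.33

Ed = −136P/(19990 − 136P). Set this equal to -0.8:
136P = 0.8·(19990 − 136P) ⇒ 136P(1 + 0.8) = 0.8·19990
P = 0.8·19990 / (136·1.8) = 65.3267…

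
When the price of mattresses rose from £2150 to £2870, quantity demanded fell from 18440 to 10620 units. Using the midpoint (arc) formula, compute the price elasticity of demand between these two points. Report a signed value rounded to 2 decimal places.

%ΔQ = (10620 − 18440) / [(18440 + 10620)/2] = -7820/14530 = -0.538196…
%ΔP = (2870 − 2150) / [(2150 + 2870)/2] = 720/2510 = 0.286852…
Arc Ed = %ΔQ / %ΔP = (-7820/14530) / (720/2510) = -1.8762…

-1.88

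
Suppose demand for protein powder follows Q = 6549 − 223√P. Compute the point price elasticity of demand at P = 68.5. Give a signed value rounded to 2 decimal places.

-0.20

dQ/dP = −223/(2√P) = -13.4719. At P = 68.5, Q = 4703.35.
Ed = (dQ/dP)·(P/Q) = (-13.4719) × (68.5/4703.35) = -0.1962…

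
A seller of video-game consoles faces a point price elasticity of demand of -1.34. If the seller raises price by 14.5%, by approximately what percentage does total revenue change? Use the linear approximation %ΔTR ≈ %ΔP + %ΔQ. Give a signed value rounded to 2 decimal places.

-4.93%

%ΔQ ≈ Ed × %ΔP = (-1.34) × (+14.5%) = -19.4300%
%ΔTR ≈ %ΔP + %ΔQ = (+14.5%) + (-19.4300%) = -4.9300%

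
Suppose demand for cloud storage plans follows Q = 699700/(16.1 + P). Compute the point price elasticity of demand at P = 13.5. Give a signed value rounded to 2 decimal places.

dQ/dP = −699700/(16.1 + P)² = -798.598. At P = 13.5, Q = 23638.5.
Ed = (dQ/dP)·(P/Q) = (-798.598) × (13.5/23638.5) = -0.4560…

-0.46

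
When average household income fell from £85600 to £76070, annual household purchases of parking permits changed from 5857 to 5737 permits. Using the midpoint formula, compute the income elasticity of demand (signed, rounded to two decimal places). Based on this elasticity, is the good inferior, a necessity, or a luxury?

%ΔQ = (5737 − 5857)/[( 5857 + 5737)/2] = -120/5797 = -0.020700…
%ΔIncome = (76070 − 85600)/[( 85600 + 76070)/2] = -9530/80835 = -0.117894…
E_income = (-120/5797) / (-9530/80835) = 0.1755…
0 < E_income < 1 ⇒ normal good, necessity.

0.18; necessity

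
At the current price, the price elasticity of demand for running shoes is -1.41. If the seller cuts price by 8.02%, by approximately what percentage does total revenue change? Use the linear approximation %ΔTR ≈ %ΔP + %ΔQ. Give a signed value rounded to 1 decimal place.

%ΔQ ≈ Ed × %ΔP = (-1.41) × (-8.02%) = +11.3082%
%ΔTR ≈ %ΔP + %ΔQ = (-8.02%) + (+11.3082%) = +3.2882%

+3.3%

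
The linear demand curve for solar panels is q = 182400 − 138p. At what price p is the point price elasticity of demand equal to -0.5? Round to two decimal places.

440.58

Ed = −138p/(182400 − 138p). Set this equal to -0.5:
138p = 0.5·(182400 − 138p) ⇒ 138p(1 + 0.5) = 0.5·182400
p = 0.5·182400 / (138·1.5) = 440.5797…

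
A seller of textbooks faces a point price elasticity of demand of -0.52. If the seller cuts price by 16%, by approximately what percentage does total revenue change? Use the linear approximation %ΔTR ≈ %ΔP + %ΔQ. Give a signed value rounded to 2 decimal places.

%ΔQ ≈ Ed × %ΔP = (-0.52) × (-16%) = +8.3200%
%ΔTR ≈ %ΔP + %ΔQ = (-16%) + (+8.3200%) = -7.6800%

-7.68%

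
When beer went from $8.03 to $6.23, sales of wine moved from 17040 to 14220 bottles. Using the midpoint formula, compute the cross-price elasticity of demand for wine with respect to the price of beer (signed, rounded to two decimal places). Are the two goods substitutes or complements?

0.71; substitutes

%ΔQ_{wine} = (14220 − 17040)/avg = -2820/15630 = -0.180422…
%ΔP_{beer} = (6.23 − 8.03)/avg = -1.8/7.13 = -0.252454…
E_cross = (-2820/15630) / (-1.8/7.13) = 0.7146…
E_cross > 0 ⇒ the goods are substitutes.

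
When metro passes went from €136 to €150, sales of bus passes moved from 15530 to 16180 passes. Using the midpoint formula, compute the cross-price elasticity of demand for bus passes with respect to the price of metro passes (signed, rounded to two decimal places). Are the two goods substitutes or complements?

0.42; substitutes

%ΔQ_{bus passes} = (16180 − 15530)/avg = 650/15855 = 0.040996…
%ΔP_{metro passes} = (150 − 136)/avg = 14/143 = 0.097902…
E_cross = (650/15855) / (14/143) = 0.4187…
E_cross > 0 ⇒ the goods are substitutes.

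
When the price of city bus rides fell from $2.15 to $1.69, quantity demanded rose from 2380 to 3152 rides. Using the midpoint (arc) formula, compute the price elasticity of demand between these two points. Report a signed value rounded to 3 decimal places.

%ΔQ = (3152 − 2380) / [(2380 + 3152)/2] = 772/2766 = 0.279103…
%ΔP = (1.69 − 2.15) / [(2.15 + 1.69)/2] = -0.46/1.92 = -0.239583…
Arc Ed = %ΔQ / %ΔP = (772/2766) / (-0.46/1.92) = -1.16495…

-1.165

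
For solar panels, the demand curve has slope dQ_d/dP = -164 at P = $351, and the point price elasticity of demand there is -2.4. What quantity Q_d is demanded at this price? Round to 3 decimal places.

Ed = (dQ_d/dP)·(P/Q_d) ⇒ Q_d = (dQ_d/dP)·P/Ed = (-164)·351/(-2.4) = 23985

23985.000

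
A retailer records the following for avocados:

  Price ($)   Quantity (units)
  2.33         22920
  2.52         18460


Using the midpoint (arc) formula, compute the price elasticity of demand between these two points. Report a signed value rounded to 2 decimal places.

-2.75

%ΔQ = (18460 − 22920) / [(22920 + 18460)/2] = -4460/20690 = -0.215563…
%ΔP = (2.52 − 2.33) / [(2.33 + 2.52)/2] = 0.19/2.425 = 0.078350…
Arc Ed = %ΔQ / %ΔP = (-4460/20690) / (0.19/2.425) = -2.7512…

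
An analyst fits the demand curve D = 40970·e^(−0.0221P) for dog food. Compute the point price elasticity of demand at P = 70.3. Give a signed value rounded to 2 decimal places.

dD/dP = −0.0221·D = -191.481. At P = 70.3, D = 8664.29.
Ed = (dD/dP)·(P/D) = (-191.481) × (70.3/8664.29) = -1.5536…

-1.55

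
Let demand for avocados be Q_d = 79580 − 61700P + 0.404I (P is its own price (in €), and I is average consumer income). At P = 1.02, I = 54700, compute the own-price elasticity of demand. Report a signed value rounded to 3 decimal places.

At the given values, Q_d = 79580 − 61700(1.02) + 0.404(54700) = 38744.8.
∂Q_d/∂P = −61700.
E = (-61700) × (1.02/38744.8) = -1.62432…

-1.624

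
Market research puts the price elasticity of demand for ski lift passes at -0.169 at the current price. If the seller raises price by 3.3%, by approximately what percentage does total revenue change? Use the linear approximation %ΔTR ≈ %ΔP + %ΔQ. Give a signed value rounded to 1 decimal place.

+2.7%

%ΔQ ≈ Ed × %ΔP = (-0.169) × (+3.3%) = -0.5577%
%ΔTR ≈ %ΔP + %ΔQ = (+3.3%) + (-0.5577%) = +2.7423%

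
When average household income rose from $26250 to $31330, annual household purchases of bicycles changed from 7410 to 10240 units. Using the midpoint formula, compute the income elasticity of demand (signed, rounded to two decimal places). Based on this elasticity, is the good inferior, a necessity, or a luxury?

1.82; luxury

%ΔQ = (10240 − 7410)/[( 7410 + 10240)/2] = 2830/8825 = 0.320679…
%ΔIncome = (31330 − 26250)/[( 26250 + 31330)/2] = 5080/28790 = 0.176450…
E_income = (2830/8825) / (5080/28790) = 1.8173…
E_income > 1 ⇒ normal good, luxury.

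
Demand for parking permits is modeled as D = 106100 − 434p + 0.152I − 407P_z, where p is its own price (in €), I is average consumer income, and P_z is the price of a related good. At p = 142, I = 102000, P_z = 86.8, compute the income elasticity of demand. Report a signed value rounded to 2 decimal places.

0.63

At the given values, D = 106100 − 434(142) + 0.152(102000) − 407(86.8) = 24648.4.
∂D/∂I = 0.152.
E = (0.152) × (102000/24648.4) = 0.6290…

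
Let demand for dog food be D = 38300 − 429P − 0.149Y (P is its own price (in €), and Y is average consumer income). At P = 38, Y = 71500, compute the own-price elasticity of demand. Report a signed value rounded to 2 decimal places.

-1.44

At the given values, D = 38300 − 429(38) − 0.149(71500) = 11344.5.
∂D/∂P = −429.
E = (-429) × (38/11344.5) = -1.4369…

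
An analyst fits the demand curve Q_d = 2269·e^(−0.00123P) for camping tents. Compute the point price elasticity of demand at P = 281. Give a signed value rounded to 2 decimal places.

-0.35

dQ_d/dP = −0.00123·Q_d = -1.97531. At P = 281, Q_d = 1605.94.
Ed = (dQ_d/dP)·(P/Q_d) = (-1.97531) × (281/1605.94) = -0.3456…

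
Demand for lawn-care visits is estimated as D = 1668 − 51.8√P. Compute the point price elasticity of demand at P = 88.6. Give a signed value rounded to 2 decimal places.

-0.21

dD/dP = −51.8/(2√P) = -2.75158. At P = 88.6, D = 1180.42.
Ed = (dD/dP)·(P/D) = (-2.75158) × (88.6/1180.42) = -0.2065…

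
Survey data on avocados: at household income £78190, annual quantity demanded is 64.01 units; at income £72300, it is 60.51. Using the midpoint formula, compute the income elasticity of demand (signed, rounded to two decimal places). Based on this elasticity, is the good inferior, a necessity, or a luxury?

%ΔQ = (60.51 − 64.01)/[( 64.01 + 60.51)/2] = -3.5/62.26 = -0.056215…
%ΔIncome = (72300 − 78190)/[( 78190 + 72300)/2] = -5890/75245 = -0.078277…
E_income = (-3.5/62.26) / (-5890/75245) = 0.7181…
0 < E_income < 1 ⇒ normal good, necessity.

0.72; necessity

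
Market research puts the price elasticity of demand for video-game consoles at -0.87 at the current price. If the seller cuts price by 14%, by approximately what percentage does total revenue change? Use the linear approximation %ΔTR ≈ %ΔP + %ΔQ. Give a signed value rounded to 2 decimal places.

-1.82%

%ΔQ ≈ Ed × %ΔP = (-0.87) × (-14%) = +12.1800%
%ΔTR ≈ %ΔP + %ΔQ = (-14%) + (+12.1800%) = -1.8200%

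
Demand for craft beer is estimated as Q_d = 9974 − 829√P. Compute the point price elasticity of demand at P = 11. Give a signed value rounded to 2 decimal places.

dQ_d/dP = −829/(2√P) = -124.976. At P = 11, Q_d = 7224.52.
Ed = (dQ_d/dP)·(P/Q_d) = (-124.976) × (11/7224.52) = -0.1902…

-0.19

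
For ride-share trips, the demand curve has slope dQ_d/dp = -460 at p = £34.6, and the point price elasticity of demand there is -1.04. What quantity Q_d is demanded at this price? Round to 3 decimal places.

Ed = (dQ_d/dp)·(p/Q_d) ⇒ Q_d = (dQ_d/dp)·p/Ed = (-460)·34.6/(-1.04) = 15303.84615…

15303.846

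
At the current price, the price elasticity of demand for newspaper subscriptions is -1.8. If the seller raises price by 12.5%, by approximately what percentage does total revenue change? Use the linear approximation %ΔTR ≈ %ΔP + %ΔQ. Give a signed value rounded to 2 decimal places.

-10.00%

%ΔQ ≈ Ed × %ΔP = (-1.8) × (+12.5%) = -22.5000%
%ΔTR ≈ %ΔP + %ΔQ = (+12.5%) + (-22.5000%) = -10.0000%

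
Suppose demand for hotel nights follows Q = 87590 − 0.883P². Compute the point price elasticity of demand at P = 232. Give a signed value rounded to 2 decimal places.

dQ/dP = −2·0.883·P = -409.712. At P = 232, Q = 40063.408.
Ed = (dQ/dP)·(P/Q) = (-409.712) × (232/40063.408) = -2.3725…

-2.37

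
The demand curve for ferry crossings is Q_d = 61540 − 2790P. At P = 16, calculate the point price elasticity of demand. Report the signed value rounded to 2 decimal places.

-2.64

dQ_d/dP = −2790. At P = 16, Q_d = 61540 − 2790(16) = 16900.
Ed = (dQ_d/dP)·(P/Q_d) = −2790 × (16/16900) = -2.6414…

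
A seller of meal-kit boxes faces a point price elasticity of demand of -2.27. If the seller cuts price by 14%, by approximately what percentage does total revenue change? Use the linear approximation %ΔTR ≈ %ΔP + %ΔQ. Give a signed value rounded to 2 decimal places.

%ΔQ ≈ Ed × %ΔP = (-2.27) × (-14%) = +31.7800%
%ΔTR ≈ %ΔP + %ΔQ = (-14%) + (+31.7800%) = +17.7800%

+17.78%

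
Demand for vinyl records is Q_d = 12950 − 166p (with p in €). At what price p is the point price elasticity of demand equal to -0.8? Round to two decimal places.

34.67

Ed = −166p/(12950 − 166p). Set this equal to -0.8:
166p = 0.8·(12950 − 166p) ⇒ 166p(1 + 0.8) = 0.8·12950
p = 0.8·12950 / (166·1.8) = 34.6720…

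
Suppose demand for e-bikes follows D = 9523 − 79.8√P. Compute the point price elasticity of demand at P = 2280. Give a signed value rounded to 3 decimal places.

-0.334

dD/dP = −79.8/(2√P) = -0.835614. At P = 2280, D = 5712.6.
Ed = (dD/dP)·(P/D) = (-0.835614) × (2280/5712.6) = -0.33350…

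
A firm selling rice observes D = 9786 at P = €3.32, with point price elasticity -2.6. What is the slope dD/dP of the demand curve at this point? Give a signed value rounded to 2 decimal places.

Ed = (dD/dP)·(P/D) ⇒ dD/dP = Ed·D/P = (-2.6)·9786/3.32 = -7663.7349…

-7663.73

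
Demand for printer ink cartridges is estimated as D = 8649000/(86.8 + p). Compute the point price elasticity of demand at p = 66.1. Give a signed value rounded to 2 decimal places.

dD/dp = −8649000/(86.8 + p)² = -369.957. At p = 66.1, D = 56566.4.
Ed = (dD/dp)·(p/D) = (-369.957) × (66.1/56566.4) = -0.4323…

-0.43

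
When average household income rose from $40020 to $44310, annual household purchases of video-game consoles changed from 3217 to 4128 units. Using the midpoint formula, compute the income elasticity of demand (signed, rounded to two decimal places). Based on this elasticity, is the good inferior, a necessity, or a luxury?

%ΔQ = (4128 − 3217)/[( 3217 + 4128)/2] = 911/3672.5 = 0.248059…
%ΔIncome = (44310 − 40020)/[( 40020 + 44310)/2] = 4290/42165 = 0.101743…
E_income = (911/3672.5) / (4290/42165) = 2.4380…
E_income > 1 ⇒ normal good, luxury.

2.44; luxury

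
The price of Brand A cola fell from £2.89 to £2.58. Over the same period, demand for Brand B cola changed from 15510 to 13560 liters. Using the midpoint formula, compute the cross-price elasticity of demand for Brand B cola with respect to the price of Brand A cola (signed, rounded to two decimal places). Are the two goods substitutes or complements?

%ΔQ_{Brand B cola} = (13560 − 15510)/avg = -1950/14535 = -0.134158…
%ΔP_{Brand A cola} = (2.58 − 2.89)/avg = -0.31/2.735 = -0.113345…
E_cross = (-1950/14535) / (-0.31/2.735) = 1.1836…
E_cross > 0 ⇒ the goods are substitutes.

1.18; substitutes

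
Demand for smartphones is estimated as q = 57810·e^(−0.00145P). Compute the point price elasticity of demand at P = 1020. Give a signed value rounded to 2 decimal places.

-1.48

dq/dP = −0.00145·q = -19.1007. At P = 1020, q = 13172.9.
Ed = (dq/dP)·(P/q) = (-19.1007) × (1020/13172.9) = -1.479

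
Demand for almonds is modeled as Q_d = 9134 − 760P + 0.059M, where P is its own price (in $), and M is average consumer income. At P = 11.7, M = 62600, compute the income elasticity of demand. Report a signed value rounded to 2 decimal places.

At the given values, Q_d = 9134 − 760(11.7) + 0.059(62600) = 3935.4.
∂Q_d/∂M = 0.059.
E = (0.059) × (62600/3935.4) = 0.9385…

0.94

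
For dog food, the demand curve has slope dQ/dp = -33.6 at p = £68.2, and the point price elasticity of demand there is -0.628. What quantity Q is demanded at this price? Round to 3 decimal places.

3648.917

Ed = (dQ/dp)·(p/Q) ⇒ Q = (dQ/dp)·p/Ed = (-33.6)·68.2/(-0.628) = 3648.91719…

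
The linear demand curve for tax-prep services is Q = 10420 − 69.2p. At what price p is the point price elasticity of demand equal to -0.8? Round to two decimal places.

Ed = −69.2p/(10420 − 69.2p). Set this equal to -0.8:
69.2p = 0.8·(10420 − 69.2p) ⇒ 69.2p(1 + 0.8) = 0.8·10420
p = 0.8·10420 / (69.2·1.8) = 66.9235…

66.92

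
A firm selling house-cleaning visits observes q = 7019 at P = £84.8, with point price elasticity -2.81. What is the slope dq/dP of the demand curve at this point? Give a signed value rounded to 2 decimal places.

Ed = (dq/dP)·(P/q) ⇒ dq/dP = Ed·q/P = (-2.81)·7019/84.8 = -232.5871…

-232.59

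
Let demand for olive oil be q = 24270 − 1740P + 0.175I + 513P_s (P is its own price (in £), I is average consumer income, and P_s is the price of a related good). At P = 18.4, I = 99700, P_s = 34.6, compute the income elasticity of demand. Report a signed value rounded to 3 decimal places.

At the given values, q = 24270 − 1740(18.4) + 0.175(99700) + 513(34.6) = 27451.3.
∂q/∂I = 0.175.
E = (0.175) × (99700/27451.3) = 0.63558…

0.636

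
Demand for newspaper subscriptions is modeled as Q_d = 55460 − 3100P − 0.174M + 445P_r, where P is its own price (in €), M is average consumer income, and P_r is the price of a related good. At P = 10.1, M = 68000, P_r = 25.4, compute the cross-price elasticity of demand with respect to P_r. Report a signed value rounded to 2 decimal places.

0.48

At the given values, Q_d = 55460 − 3100(10.1) − 0.174(68000) + 445(25.4) = 23621.
∂Q_d/∂P_r = 445.
E = (445) × (25.4/23621) = 0.4785…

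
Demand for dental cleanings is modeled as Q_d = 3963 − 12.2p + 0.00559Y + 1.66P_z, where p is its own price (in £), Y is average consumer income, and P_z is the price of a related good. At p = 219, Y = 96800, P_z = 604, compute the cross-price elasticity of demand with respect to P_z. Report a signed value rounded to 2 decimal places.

At the given values, Q_d = 3963 − 12.2(219) + 0.00559(96800) + 1.66(604) = 2834.952.
∂Q_d/∂P_z = 1.66.
E = (1.66) × (604/2834.952) = 0.3536…

0.35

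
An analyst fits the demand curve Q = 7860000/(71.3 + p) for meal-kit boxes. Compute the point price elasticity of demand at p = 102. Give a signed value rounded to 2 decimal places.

dQ/dp = −7860000/(71.3 + p)² = -261.713. At p = 102, Q = 45354.9.
Ed = (dQ/dp)·(p/Q) = (-261.713) × (102/45354.9) = -0.5885…

-0.59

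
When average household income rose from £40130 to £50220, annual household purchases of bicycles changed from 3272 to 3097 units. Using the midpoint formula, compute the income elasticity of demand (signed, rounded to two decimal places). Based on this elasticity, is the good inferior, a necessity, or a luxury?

-0.25; inferior

%ΔQ = (3097 − 3272)/[( 3272 + 3097)/2] = -175/3184.5 = -0.054953…
%ΔIncome = (50220 − 40130)/[( 40130 + 50220)/2] = 10090/45175 = 0.223353…
E_income = (-175/3184.5) / (10090/45175) = -0.2460…
E_income < 0 ⇒ inferior good.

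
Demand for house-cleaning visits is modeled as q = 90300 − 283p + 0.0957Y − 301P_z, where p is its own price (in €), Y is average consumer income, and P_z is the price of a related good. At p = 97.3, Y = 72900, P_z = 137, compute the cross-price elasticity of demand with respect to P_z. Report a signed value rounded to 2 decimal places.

At the given values, q = 90300 − 283(97.3) + 0.0957(72900) − 301(137) = 28503.63.
∂q/∂P_z = -301.
E = (-301) × (137/28503.63) = -1.4467…

-1.45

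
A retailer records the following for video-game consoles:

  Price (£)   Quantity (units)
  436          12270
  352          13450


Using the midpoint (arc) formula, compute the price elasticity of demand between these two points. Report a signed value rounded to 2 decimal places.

-0.43

%ΔQ = (13450 − 12270) / [(12270 + 13450)/2] = 1180/12860 = 0.091757…
%ΔP = (352 − 436) / [(436 + 352)/2] = -84/394 = -0.213197…
Arc Ed = %ΔQ / %ΔP = (1180/12860) / (-84/394) = -0.4303…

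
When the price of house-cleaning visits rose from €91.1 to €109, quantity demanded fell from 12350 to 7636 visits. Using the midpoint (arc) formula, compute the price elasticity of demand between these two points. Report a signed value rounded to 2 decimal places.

%ΔQ = (7636 − 12350) / [(12350 + 7636)/2] = -4714/9993 = -0.471730…
%ΔP = (109 − 91.1) / [(91.1 + 109)/2] = 17.9/100.05 = 0.178910…
Arc Ed = %ΔQ / %ΔP = (-4714/9993) / (17.9/100.05) = -2.6366…

-2.64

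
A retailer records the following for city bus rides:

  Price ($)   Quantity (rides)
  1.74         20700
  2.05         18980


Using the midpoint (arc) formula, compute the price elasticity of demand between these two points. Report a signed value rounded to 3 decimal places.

%ΔQ = (18980 − 20700) / [(20700 + 18980)/2] = -1720/19840 = -0.086693…
%ΔP = (2.05 − 1.74) / [(1.74 + 2.05)/2] = 0.31/1.895 = 0.163588…
Arc Ed = %ΔQ / %ΔP = (-1720/19840) / (0.31/1.895) = -0.52994…

-0.530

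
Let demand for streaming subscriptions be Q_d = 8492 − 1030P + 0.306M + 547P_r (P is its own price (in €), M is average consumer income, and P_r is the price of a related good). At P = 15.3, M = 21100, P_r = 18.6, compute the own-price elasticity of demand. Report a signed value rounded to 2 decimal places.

-1.68

At the given values, Q_d = 8492 − 1030(15.3) + 0.306(21100) + 547(18.6) = 9363.8.
∂Q_d/∂P = −1030.
E = (-1030) × (15.3/9363.8) = -1.6829…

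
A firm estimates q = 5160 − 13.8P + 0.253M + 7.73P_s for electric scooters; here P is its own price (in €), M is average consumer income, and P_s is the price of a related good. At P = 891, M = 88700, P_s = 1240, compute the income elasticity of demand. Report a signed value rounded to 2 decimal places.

0.90

At the given values, q = 5160 − 13.8(891) + 0.253(88700) + 7.73(1240) = 24890.5.
∂q/∂M = 0.253.
E = (0.253) × (88700/24890.5) = 0.9015…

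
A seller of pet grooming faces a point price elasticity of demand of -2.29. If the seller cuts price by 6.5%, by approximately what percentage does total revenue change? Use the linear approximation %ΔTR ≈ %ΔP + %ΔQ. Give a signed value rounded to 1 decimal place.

%ΔQ ≈ Ed × %ΔP = (-2.29) × (-6.5%) = +14.8850%
%ΔTR ≈ %ΔP + %ΔQ = (-6.5%) + (+14.8850%) = +8.3850%

+8.4%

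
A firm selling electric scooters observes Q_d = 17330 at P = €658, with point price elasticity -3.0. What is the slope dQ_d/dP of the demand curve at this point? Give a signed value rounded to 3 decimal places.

Ed = (dQ_d/dP)·(P/Q_d) ⇒ dQ_d/dP = Ed·Q_d/P = (-3.0)·17330/658 = -79.01215…

-79.012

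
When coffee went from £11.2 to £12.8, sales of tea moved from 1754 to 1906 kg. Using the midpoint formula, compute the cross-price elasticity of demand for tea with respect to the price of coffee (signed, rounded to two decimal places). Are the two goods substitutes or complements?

%ΔQ_{tea} = (1906 − 1754)/avg = 152/1830 = 0.083060…
%ΔP_{coffee} = (12.8 − 11.2)/avg = 1.6/12 = 0.133333…
E_cross = (152/1830) / (1.6/12) = 0.6229…
E_cross > 0 ⇒ the goods are substitutes.

0.62; substitutes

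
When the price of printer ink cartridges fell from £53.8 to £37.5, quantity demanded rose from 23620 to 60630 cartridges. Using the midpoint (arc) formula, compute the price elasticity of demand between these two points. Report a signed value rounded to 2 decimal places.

-2.46

%ΔQ = (60630 − 23620) / [(23620 + 60630)/2] = 37010/42125 = 0.878575…
%ΔP = (37.5 − 53.8) / [(53.8 + 37.5)/2] = -16.3/45.65 = -0.357064…
Arc Ed = %ΔQ / %ΔP = (37010/42125) / (-16.3/45.65) = -2.4605…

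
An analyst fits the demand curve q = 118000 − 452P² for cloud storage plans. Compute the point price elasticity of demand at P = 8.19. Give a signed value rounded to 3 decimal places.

dq/dP = −2·452·P = -7403.76. At P = 8.19, q = 87681.6028.
Ed = (dq/dP)·(P/q) = (-7403.76) × (8.19/87681.6028) = -0.69155…

-0.692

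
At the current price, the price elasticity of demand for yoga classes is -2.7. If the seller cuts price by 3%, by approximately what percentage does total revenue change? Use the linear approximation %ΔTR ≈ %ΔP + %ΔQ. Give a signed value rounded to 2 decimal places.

+5.10%

%ΔQ ≈ Ed × %ΔP = (-2.7) × (-3%) = +8.1000%
%ΔTR ≈ %ΔP + %ΔQ = (-3%) + (+8.1000%) = +5.1000%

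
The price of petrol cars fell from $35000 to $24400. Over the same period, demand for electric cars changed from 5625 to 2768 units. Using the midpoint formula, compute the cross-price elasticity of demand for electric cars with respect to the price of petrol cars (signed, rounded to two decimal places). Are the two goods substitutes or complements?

%ΔQ_{electric cars} = (2768 − 5625)/avg = -2857/4196.5 = -0.680805…
%ΔP_{petrol cars} = (24400 − 35000)/avg = -10600/29700 = -0.356902…
E_cross = (-2857/4196.5) / (-10600/29700) = 1.9075…
E_cross > 0 ⇒ the goods are substitutes.

1.91; substitutes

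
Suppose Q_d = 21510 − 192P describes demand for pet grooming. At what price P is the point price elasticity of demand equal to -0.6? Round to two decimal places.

42.01

Ed = −192P/(21510 − 192P). Set this equal to -0.6:
192P = 0.6·(21510 − 192P) ⇒ 192P(1 + 0.6) = 0.6·21510
P = 0.6·21510 / (192·1.6) = 42.0117…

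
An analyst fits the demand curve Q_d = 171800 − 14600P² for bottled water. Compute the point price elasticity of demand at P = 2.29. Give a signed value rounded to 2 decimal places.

dQ_d/dP = −2·14600·P = -66868. At P = 2.29, Q_d = 95236.14.
Ed = (dQ_d/dP)·(P/Q_d) = (-66868) × (2.29/95236.14) = -1.6078…

-1.61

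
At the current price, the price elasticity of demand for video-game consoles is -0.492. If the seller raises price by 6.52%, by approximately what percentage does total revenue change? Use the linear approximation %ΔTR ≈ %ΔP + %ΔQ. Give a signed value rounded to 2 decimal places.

+3.31%

%ΔQ ≈ Ed × %ΔP = (-0.492) × (+6.52%) = -3.2078%
%ΔTR ≈ %ΔP + %ΔQ = (+6.52%) + (-3.2078%) = +3.3122%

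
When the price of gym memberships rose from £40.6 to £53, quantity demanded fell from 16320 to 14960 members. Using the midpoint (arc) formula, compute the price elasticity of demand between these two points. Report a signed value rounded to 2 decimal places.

%ΔQ = (14960 − 16320) / [(16320 + 14960)/2] = -1360/15640 = -0.086956…
%ΔP = (53 − 40.6) / [(40.6 + 53)/2] = 12.4/46.8 = 0.264957…
Arc Ed = %ΔQ / %ΔP = (-1360/15640) / (12.4/46.8) = -0.3281…

-0.33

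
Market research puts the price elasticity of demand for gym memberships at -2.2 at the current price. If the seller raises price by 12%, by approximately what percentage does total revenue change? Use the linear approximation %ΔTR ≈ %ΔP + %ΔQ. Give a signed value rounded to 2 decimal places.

-14.40%

%ΔQ ≈ Ed × %ΔP = (-2.2) × (+12%) = -26.4000%
%ΔTR ≈ %ΔP + %ΔQ = (+12%) + (-26.4000%) = -14.4000%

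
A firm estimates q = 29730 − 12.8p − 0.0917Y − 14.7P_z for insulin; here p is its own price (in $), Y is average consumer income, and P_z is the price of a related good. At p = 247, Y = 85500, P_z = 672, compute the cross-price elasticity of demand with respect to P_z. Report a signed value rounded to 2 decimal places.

At the given values, q = 29730 − 12.8(247) − 0.0917(85500) − 14.7(672) = 8849.65.
∂q/∂P_z = -14.7.
E = (-14.7) × (672/8849.65) = -1.1162…

-1.12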